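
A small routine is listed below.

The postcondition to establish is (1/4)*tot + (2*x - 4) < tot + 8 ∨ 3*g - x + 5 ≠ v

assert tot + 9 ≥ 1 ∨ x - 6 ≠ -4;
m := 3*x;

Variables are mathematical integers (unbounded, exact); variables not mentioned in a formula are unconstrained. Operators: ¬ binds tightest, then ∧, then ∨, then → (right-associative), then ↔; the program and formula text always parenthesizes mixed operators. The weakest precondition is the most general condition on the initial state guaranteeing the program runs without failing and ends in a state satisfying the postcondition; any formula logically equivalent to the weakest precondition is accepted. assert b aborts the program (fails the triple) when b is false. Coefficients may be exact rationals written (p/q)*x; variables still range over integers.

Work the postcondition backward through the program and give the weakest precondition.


Working backward. After the program, the postcondition (1/4)*tot + (2*x - 4) < tot + 8 ∨ 3*g - x + 5 ≠ v must hold; in canonical form it is 2*x < (3/4)*tot + 12 ∨ 3*g ≠ v + x - 5.
Before m := 3*x: 2*x < (3/4)*tot + 12 ∨ 3*g ≠ v + x - 5
Before assert tot + 9 ≥ 1 ∨ x - 6 ≠ -4: (tot ≥ -8 ∨ x ≠ 2) ∧ (2*x < (3/4)*tot + 12 ∨ 3*g ≠ v + x - 5)
Answer: WP = (tot ≥ -8 ∨ x ≠ 2) ∧ (2*x < (3/4)*tot + 12 ∨ 3*g ≠ v + x - 5)


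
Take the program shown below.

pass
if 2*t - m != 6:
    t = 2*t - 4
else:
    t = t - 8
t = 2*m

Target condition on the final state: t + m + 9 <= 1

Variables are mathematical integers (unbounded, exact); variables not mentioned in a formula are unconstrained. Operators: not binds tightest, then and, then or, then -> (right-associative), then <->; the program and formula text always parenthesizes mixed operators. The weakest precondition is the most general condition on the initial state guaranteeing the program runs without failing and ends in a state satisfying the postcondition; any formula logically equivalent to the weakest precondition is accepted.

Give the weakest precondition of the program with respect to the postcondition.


Working backward. After the program, the postcondition t + m + 9 <= 1 must hold; in canonical form it is m + t <= -8.
Before t := 2*m: 3*m <= -8
Then branch requires 3*m <= -8; else branch requires 3*m <= -8.
Before the if: (2*t != m + 6 -> 3*m <= -8) and ((not (2*t != m + 6)) -> 3*m <= -8)
Before skip: (2*t != m + 6 -> 3*m <= -8) and ((not (2*t != m + 6)) -> 3*m <= -8)
Answer: WP = (2*t != m + 6 -> 3*m <= -8) and ((not (2*t != m + 6)) -> 3*m <= -8)


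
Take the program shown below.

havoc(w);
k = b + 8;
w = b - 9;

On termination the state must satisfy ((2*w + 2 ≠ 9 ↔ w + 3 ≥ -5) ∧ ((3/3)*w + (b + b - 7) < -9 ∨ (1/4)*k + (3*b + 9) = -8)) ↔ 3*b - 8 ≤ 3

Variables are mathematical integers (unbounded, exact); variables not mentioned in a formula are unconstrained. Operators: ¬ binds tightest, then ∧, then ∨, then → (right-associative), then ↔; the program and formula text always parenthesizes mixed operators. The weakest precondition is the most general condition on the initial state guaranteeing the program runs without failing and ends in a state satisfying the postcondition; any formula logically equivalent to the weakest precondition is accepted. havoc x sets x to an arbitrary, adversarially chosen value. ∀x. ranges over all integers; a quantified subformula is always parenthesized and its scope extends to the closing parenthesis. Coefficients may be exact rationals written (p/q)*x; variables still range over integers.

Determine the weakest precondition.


Working backward. After the program, the postcondition ((2*w + 2 ≠ 9 ↔ w + 3 ≥ -5) ∧ ((3/3)*w + (b + b - 7) < -9 ∨ (1/4)*k + (3*b + 9) = -8)) ↔ 3*b - 8 ≤ 3 must hold; in canonical form it is ((2*w ≠ 7 ↔ w ≥ -8) ∧ (2*b + w < -2 ∨ 3*b + (1/4)*k = -17)) ↔ 3*b ≤ 11.
Before w := b - 9: ((2*b ≠ 25 ↔ b ≥ 1) ∧ (3*b < 7 ∨ 3*b + (1/4)*k = -17)) ↔ 3*b ≤ 11
Before k := b + 8: ((2*b ≠ 25 ↔ b ≥ 1) ∧ (3*b < 7 ∨ (13/4)*b = -19)) ↔ 3*b ≤ 11
Before havoc w: ((2*b ≠ 25 ↔ b ≥ 1) ∧ (3*b < 7 ∨ (13/4)*b = -19)) ↔ 3*b ≤ 11
Answer: WP = ((2*b ≠ 25 ↔ b ≥ 1) ∧ (3*b < 7 ∨ (13/4)*b = -19)) ↔ 3*b ≤ 11


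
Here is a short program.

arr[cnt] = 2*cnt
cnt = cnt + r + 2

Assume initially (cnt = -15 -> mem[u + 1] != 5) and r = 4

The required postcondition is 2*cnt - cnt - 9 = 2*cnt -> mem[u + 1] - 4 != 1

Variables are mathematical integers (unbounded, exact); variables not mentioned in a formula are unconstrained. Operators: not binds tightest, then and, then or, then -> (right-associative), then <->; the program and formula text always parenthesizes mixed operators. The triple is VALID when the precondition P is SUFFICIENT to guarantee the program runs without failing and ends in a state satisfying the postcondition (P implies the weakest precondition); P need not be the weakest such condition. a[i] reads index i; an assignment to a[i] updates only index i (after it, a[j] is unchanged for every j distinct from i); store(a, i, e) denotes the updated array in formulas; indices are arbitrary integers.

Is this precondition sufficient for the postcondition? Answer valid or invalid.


Working backward. After the program, the postcondition 2*cnt - cnt - 9 = 2*cnt -> mem[u + 1] - 4 != 1 must hold; in canonical form it is cnt = -9 -> mem[u + 1] != 5.
Before cnt := cnt + r + 2: cnt + r = -11 -> mem[u + 1] != 5
Before arr[cnt] := 2*cnt: cnt + r = -11 -> mem[u + 1] != 5
The weakest precondition is cnt + r = -11 -> mem[u + 1] != 5.
Check whether (cnt = -15 -> mem[u + 1] != 5) and r = 4 implies it.
Every state satisfying the precondition satisfies the weakest precondition: the implication holds.
Answer: valid


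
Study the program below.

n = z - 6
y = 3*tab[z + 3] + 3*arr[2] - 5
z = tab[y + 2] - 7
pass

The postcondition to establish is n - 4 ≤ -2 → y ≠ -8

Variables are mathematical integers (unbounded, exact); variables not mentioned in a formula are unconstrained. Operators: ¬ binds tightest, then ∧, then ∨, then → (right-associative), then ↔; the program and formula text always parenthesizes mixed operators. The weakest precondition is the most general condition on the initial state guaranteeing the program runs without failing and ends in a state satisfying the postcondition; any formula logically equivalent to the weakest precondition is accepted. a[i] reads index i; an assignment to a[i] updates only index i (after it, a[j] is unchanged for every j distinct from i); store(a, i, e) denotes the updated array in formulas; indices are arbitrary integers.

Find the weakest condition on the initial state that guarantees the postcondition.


Working backward. After the program, the postcondition n - 4 ≤ -2 → y ≠ -8 must hold; in canonical form it is n ≤ 2 → y ≠ -8.
Before skip: n ≤ 2 → y ≠ -8
Before z := tab[y + 2] - 7: n ≤ 2 → y ≠ -8
Before y := 3*tab[z + 3] + 3*arr[2] - 5: n ≤ 2 → 3*arr[2] + 3*tab[z + 3] ≠ -3
Before n := z - 6: z ≤ 8 → 3*arr[2] + 3*tab[z + 3] ≠ -3
Answer: WP = z ≤ 8 → 3*arr[2] + 3*tab[z + 3] ≠ -3


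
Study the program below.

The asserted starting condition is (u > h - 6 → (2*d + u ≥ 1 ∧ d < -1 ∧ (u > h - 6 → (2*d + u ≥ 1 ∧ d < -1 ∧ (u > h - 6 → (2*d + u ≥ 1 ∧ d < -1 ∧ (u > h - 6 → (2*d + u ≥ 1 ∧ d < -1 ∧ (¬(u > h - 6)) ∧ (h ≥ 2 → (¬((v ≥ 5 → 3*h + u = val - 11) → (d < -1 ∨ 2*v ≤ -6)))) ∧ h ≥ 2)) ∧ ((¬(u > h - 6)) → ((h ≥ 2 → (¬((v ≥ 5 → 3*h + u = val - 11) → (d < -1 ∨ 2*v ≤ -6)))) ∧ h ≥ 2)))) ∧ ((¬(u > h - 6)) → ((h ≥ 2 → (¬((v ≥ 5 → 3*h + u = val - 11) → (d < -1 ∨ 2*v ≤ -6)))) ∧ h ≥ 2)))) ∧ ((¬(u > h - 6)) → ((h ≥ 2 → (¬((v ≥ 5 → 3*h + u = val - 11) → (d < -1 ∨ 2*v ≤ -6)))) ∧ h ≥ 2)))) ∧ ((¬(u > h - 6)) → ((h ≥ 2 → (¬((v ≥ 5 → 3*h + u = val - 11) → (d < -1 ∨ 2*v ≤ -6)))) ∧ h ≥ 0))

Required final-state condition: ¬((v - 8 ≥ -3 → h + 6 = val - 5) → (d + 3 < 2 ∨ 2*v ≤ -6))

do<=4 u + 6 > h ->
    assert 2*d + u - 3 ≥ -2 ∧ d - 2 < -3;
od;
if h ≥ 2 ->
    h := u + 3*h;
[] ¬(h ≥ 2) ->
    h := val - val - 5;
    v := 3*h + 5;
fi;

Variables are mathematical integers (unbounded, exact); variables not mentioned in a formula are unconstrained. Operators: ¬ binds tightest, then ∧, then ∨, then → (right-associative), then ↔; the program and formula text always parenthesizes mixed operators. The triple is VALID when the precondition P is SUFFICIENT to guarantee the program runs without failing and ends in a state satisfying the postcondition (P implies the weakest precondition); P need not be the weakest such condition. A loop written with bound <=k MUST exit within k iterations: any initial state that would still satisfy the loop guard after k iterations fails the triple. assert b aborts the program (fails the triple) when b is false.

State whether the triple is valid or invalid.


Working backward. After the program, the postcondition ¬((v - 8 ≥ -3 → h + 6 = val - 5) → (d + 3 < 2 ∨ 2*v ≤ -6)) must hold; in canonical form it is ¬((v ≥ 5 → h = val - 11) → (d < -1 ∨ 2*v ≤ -6)).
Then branch requires ¬((v ≥ 5 → 3*h + u = val - 11) → (d < -1 ∨ 2*v ≤ -6)); else branch requires false.
Before the if: (h ≥ 2 → (¬((v ≥ 5 → 3*h + u = val - 11) → (d < -1 ∨ 2*v ≤ -6)))) ∧ h ≥ 2
Before the loop (bound <=4), unroll the exhaustion recursion (WP_0 = exit-now case; WP_j = one more guarded iteration, up to j = 4):
  WP_0: (¬(u > h - 6)) ∧ (h ≥ 2 → (¬((v ≥ 5 → 3*h + u = val - 11) → (d < -1 ∨ 2*v ≤ -6)))) ∧ h ≥ 2
  WP_1: (u > h - 6 → (2*d + u ≥ 1 ∧ d < -1 ∧ (¬(u > h - 6)) ∧ (h ≥ 2 → (¬((v ≥ 5 → 3*h + u = val - 11) → (d < -1 ∨ 2*v ≤ -6)))) ∧ h ≥ 2)) ∧ ((¬(u > h - 6)) → ((h ≥ 2 → (¬((v ≥ 5 → 3*h + u = val - 11) → (d < -1 ∨ 2*v ≤ -6)))) ∧ h ≥ 2))
  WP_2: (u > h - 6 → (2*d + u ≥ 1 ∧ d < -1 ∧ (u > h - 6 → (2*d + u ≥ 1 ∧ d < -1 ∧ (¬(u > h - 6)) ∧ (h ≥ 2 → (¬((v ≥ 5 → 3*h + u = val - 11) → (d < -1 ∨ 2*v ≤ -6)))) ∧ h ≥ 2)) ∧ ((¬(u > h - 6)) → ((h ≥ 2 → (¬((v ≥ 5 → 3*h + u = val - 11) → (d < -1 ∨ 2*v ≤ -6)))) ∧ h ≥ 2)))) ∧ ((¬(u > h - 6)) → ((h ≥ 2 → (¬((v ≥ 5 → 3*h + u = val - 11) → (d < -1 ∨ 2*v ≤ -6)))) ∧ h ≥ 2))
  WP_3: (u > h - 6 → (2*d + u ≥ 1 ∧ d < -1 ∧ (u > h - 6 → (2*d + u ≥ 1 ∧ d < -1 ∧ (u > h - 6 → (2*d + u ≥ 1 ∧ d < -1 ∧ (¬(u > h - 6)) ∧ (h ≥ 2 → (¬((v ≥ 5 → 3*h + u = val - 11) → (d < -1 ∨ 2*v ≤ -6)))) ∧ h ≥ 2)) ∧ ((¬(u > h - 6)) → ((h ≥ 2 → (¬((v ≥ 5 → 3*h + u = val - 11) → (d < -1 ∨ 2*v ≤ -6)))) ∧ h ≥ 2)))) ∧ ((¬(u > h - 6)) → ((h ≥ 2 → (¬((v ≥ 5 → 3*h + u = val - 11) → (d < -1 ∨ 2*v ≤ -6)))) ∧ h ≥ 2)))) ∧ ((¬(u > h - 6)) → ((h ≥ 2 → (¬((v ≥ 5 → 3*h + u = val - 11) → (d < -1 ∨ 2*v ≤ -6)))) ∧ h ≥ 2))
  WP_4: (u > h - 6 → (2*d + u ≥ 1 ∧ d < -1 ∧ (u > h - 6 → (2*d + u ≥ 1 ∧ d < -1 ∧ (u > h - 6 → (2*d + u ≥ 1 ∧ d < -1 ∧ (u > h - 6 → (2*d + u ≥ 1 ∧ d < -1 ∧ (¬(u > h - 6)) ∧ (h ≥ 2 → (¬((v ≥ 5 → 3*h + u = val - 11) → (d < -1 ∨ 2*v ≤ -6)))) ∧ h ≥ 2)) ∧ ((¬(u > h - 6)) → ((h ≥ 2 → (¬((v ≥ 5 → 3*h + u = val - 11) → (d < -1 ∨ 2*v ≤ -6)))) ∧ h ≥ 2)))) ∧ ((¬(u > h - 6)) → ((h ≥ 2 → (¬((v ≥ 5 → 3*h + u = val - 11) → (d < -1 ∨ 2*v ≤ -6)))) ∧ h ≥ 2)))) ∧ ((¬(u > h - 6)) → ((h ≥ 2 → (¬((v ≥ 5 → 3*h + u = val - 11) → (d < -1 ∨ 2*v ≤ -6)))) ∧ h ≥ 2)))) ∧ ((¬(u > h - 6)) → ((h ≥ 2 → (¬((v ≥ 5 → 3*h + u = val - 11) → (d < -1 ∨ 2*v ≤ -6)))) ∧ h ≥ 2))
So before the loop: (u > h - 6 → (2*d + u ≥ 1 ∧ d < -1 ∧ (u > h - 6 → (2*d + u ≥ 1 ∧ d < -1 ∧ (u > h - 6 → (2*d + u ≥ 1 ∧ d < -1 ∧ (u > h - 6 → (2*d + u ≥ 1 ∧ d < -1 ∧ (¬(u > h - 6)) ∧ (h ≥ 2 → (¬((v ≥ 5 → 3*h + u = val - 11) → (d < -1 ∨ 2*v ≤ -6)))) ∧ h ≥ 2)) ∧ ((¬(u > h - 6)) → ((h ≥ 2 → (¬((v ≥ 5 → 3*h + u = val - 11) → (d < -1 ∨ 2*v ≤ -6)))) ∧ h ≥ 2)))) ∧ ((¬(u > h - 6)) → ((h ≥ 2 → (¬((v ≥ 5 → 3*h + u = val - 11) → (d < -1 ∨ 2*v ≤ -6)))) ∧ h ≥ 2)))) ∧ ((¬(u > h - 6)) → ((h ≥ 2 → (¬((v ≥ 5 → 3*h + u = val - 11) → (d < -1 ∨ 2*v ≤ -6)))) ∧ h ≥ 2)))) ∧ ((¬(u > h - 6)) → ((h ≥ 2 → (¬((v ≥ 5 → 3*h + u = val - 11) → (d < -1 ∨ 2*v ≤ -6)))) ∧ h ≥ 2))
The weakest precondition is (u > h - 6 → (2*d + u ≥ 1 ∧ d < -1 ∧ (u > h - 6 → (2*d + u ≥ 1 ∧ d < -1 ∧ (u > h - 6 → (2*d + u ≥ 1 ∧ d < -1 ∧ (u > h - 6 → (2*d + u ≥ 1 ∧ d < -1 ∧ (¬(u > h - 6)) ∧ (h ≥ 2 → (¬((v ≥ 5 → 3*h + u = val - 11) → (d < -1 ∨ 2*v ≤ -6)))) ∧ h ≥ 2)) ∧ ((¬(u > h - 6)) → ((h ≥ 2 → (¬((v ≥ 5 → 3*h + u = val - 11) → (d < -1 ∨ 2*v ≤ -6)))) ∧ h ≥ 2)))) ∧ ((¬(u > h - 6)) → ((h ≥ 2 → (¬((v ≥ 5 → 3*h + u = val - 11) → (d < -1 ∨ 2*v ≤ -6)))) ∧ h ≥ 2)))) ∧ ((¬(u > h - 6)) → ((h ≥ 2 → (¬((v ≥ 5 → 3*h + u = val - 11) → (d < -1 ∨ 2*v ≤ -6)))) ∧ h ≥ 2)))) ∧ ((¬(u > h - 6)) → ((h ≥ 2 → (¬((v ≥ 5 → 3*h + u = val - 11) → (d < -1 ∨ 2*v ≤ -6)))) ∧ h ≥ 2)).
Check whether (u > h - 6 → (2*d + u ≥ 1 ∧ d < -1 ∧ (u > h - 6 → (2*d + u ≥ 1 ∧ d < -1 ∧ (u > h - 6 → (2*d + u ≥ 1 ∧ d < -1 ∧ (u > h - 6 → (2*d + u ≥ 1 ∧ d < -1 ∧ (¬(u > h - 6)) ∧ (h ≥ 2 → (¬((v ≥ 5 → 3*h + u = val - 11) → (d < -1 ∨ 2*v ≤ -6)))) ∧ h ≥ 2)) ∧ ((¬(u > h - 6)) → ((h ≥ 2 → (¬((v ≥ 5 → 3*h + u = val - 11) → (d < -1 ∨ 2*v ≤ -6)))) ∧ h ≥ 2)))) ∧ ((¬(u > h - 6)) → ((h ≥ 2 → (¬((v ≥ 5 → 3*h + u = val - 11) → (d < -1 ∨ 2*v ≤ -6)))) ∧ h ≥ 2)))) ∧ ((¬(u > h - 6)) → ((h ≥ 2 → (¬((v ≥ 5 → 3*h + u = val - 11) → (d < -1 ∨ 2*v ≤ -6)))) ∧ h ≥ 2)))) ∧ ((¬(u > h - 6)) → ((h ≥ 2 → (¬((v ≥ 5 → 3*h + u = val - 11) → (d < -1 ∨ 2*v ≤ -6)))) ∧ h ≥ 0)) implies it.
Countermodel: at the initial state d = 0, h = 0, u = -6, v = 0, val = 0, the precondition holds but the weakest precondition fails.
Answer: invalid


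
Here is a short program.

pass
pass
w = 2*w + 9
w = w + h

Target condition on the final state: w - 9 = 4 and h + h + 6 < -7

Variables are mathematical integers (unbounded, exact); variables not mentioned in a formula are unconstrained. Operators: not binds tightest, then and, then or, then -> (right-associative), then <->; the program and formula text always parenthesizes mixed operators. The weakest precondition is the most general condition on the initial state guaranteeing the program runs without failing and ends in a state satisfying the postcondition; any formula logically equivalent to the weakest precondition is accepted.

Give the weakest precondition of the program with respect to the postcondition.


Working backward. After the program, the postcondition w - 9 = 4 and h + h + 6 < -7 must hold; in canonical form it is w = 13 and 2*h < -13.
Before w := w + h: h + w = 13 and 2*h < -13
Before w := 2*w + 9: h + 2*w = 4 and 2*h < -13
Before skip: h + 2*w = 4 and 2*h < -13
Before skip: h + 2*w = 4 and 2*h < -13
Answer: WP = h + 2*w = 4 and 2*h < -13


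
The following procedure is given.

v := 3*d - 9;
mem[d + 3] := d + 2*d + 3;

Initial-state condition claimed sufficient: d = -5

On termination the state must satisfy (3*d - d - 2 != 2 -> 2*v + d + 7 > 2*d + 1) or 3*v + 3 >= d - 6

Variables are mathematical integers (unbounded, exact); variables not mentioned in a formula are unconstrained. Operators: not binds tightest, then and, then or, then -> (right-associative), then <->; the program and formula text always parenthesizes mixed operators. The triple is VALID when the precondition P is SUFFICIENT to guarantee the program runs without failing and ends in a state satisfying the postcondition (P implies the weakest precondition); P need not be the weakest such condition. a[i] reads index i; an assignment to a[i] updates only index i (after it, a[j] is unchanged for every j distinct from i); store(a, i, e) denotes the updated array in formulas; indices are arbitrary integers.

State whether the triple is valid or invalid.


Working backward. After the program, the postcondition (3*d - d - 2 != 2 -> 2*v + d + 7 > 2*d + 1) or 3*v + 3 >= d - 6 must hold; in canonical form it is (2*d != 4 -> 2*v > d - 6) or 3*v >= d - 9.
Before mem[d + 3] := d + 2*d + 3: (2*d != 4 -> 2*v > d - 6) or 3*v >= d - 9
Before v := 3*d - 9: (2*d != 4 -> 5*d > 12) or 8*d >= 18
The weakest precondition is (2*d != 4 -> 5*d > 12) or 8*d >= 18.
Check whether d = -5 implies it.
Countermodel: at the initial state d = -5, the precondition holds but the weakest precondition fails.
Answer: invalid


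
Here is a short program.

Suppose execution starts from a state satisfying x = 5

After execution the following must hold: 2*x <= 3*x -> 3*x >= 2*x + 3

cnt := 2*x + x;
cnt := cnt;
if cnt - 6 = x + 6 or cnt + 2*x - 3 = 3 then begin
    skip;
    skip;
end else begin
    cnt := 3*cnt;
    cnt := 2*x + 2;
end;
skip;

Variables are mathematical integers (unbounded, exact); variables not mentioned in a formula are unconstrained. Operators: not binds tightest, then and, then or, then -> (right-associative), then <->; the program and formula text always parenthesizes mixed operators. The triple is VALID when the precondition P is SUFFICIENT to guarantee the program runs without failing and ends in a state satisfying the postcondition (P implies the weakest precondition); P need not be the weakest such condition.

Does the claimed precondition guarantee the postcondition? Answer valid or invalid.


Working backward. After the program, the postcondition 2*x <= 3*x -> 3*x >= 2*x + 3 must hold; in canonical form it is x >= 0 -> x >= 3.
Before skip: x >= 0 -> x >= 3
Then branch requires x >= 0 -> x >= 3; else branch requires x >= 0 -> x >= 3.
Before the if: ((cnt = x + 12 or cnt + 2*x = 6) -> (x >= 0 -> x >= 3)) and ((not (cnt = x + 12 or cnt + 2*x = 6)) -> (x >= 0 -> x >= 3))
Before cnt := cnt: ((cnt = x + 12 or cnt + 2*x = 6) -> (x >= 0 -> x >= 3)) and ((not (cnt = x + 12 or cnt + 2*x = 6)) -> (x >= 0 -> x >= 3))
Before cnt := 2*x + x: ((2*x = 12 or 5*x = 6) -> (x >= 0 -> x >= 3)) and ((not (2*x = 12 or 5*x = 6)) -> (x >= 0 -> x >= 3))
The weakest precondition is ((2*x = 12 or 5*x = 6) -> (x >= 0 -> x >= 3)) and ((not (2*x = 12 or 5*x = 6)) -> (x >= 0 -> x >= 3)).
Check whether x = 5 implies it.
Every state satisfying the precondition satisfies the weakest precondition: the implication holds.
Answer: valid


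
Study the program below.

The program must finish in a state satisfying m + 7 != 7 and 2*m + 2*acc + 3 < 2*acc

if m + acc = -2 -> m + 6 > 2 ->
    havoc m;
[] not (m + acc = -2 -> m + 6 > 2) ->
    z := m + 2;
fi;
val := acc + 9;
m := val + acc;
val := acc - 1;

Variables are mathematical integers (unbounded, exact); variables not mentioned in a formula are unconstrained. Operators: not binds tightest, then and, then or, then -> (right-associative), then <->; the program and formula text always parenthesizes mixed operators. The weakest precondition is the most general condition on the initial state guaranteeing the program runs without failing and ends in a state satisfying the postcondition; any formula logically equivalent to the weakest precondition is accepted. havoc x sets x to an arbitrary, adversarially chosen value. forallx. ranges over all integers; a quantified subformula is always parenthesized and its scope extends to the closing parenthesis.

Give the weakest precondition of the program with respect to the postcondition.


Working backward. After the program, the postcondition m + 7 != 7 and 2*m + 2*acc + 3 < 2*acc must hold; in canonical form it is m != 0 and 2*m < -3.
Before val := acc - 1: m != 0 and 2*m < -3
Before m := val + acc: acc + val != 0 and 2*acc + 2*val < -3
Before val := acc + 9: 2*acc != -9 and 4*acc < -21
Then branch requires 2*acc != -9 and 4*acc < -21; else branch requires 2*acc != -9 and 4*acc < -21.
Before the if: ((acc + m = -2 -> m > -4) -> (2*acc != -9 and 4*acc < -21)) and ((not (acc + m = -2 -> m > -4)) -> (2*acc != -9 and 4*acc < -21))
Answer: WP = ((acc + m = -2 -> m > -4) -> (2*acc != -9 and 4*acc < -21)) and ((not (acc + m = -2 -> m > -4)) -> (2*acc != -9 and 4*acc < -21))


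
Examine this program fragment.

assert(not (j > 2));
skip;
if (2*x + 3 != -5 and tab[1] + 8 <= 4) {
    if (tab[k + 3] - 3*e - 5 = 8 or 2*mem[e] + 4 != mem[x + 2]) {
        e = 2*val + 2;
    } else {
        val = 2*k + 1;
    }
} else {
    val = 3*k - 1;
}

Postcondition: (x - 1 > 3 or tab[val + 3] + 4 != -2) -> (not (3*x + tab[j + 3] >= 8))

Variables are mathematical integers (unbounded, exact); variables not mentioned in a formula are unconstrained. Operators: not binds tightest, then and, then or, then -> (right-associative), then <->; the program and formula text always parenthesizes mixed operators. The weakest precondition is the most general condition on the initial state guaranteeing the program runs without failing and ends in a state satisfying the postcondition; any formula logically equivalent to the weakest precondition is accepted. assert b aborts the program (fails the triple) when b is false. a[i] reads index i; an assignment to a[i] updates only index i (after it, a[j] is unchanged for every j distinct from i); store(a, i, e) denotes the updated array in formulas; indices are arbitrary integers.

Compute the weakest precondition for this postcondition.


Working backward. After the program, the postcondition (x - 1 > 3 or tab[val + 3] + 4 != -2) -> (not (3*x + tab[j + 3] >= 8)) must hold; in canonical form it is (x > 4 or tab[val + 3] != -6) -> (not (tab[j + 3] + 3*x >= 8)).
Then branch requires ((tab[k + 3] = 3*e + 13 or 2*mem[e] != mem[x + 2] - 4) -> ((x > 4 or tab[val + 3] != -6) -> (not (tab[j + 3] + 3*x >= 8)))) and ((not (tab[k + 3] = 3*e + 13 or 2*mem[e] != mem[x + 2] - 4)) -> ((x > 4 or tab[2*k + 4] != -6) -> (not (tab[j + 3] + 3*x >= 8)))); else branch requires (x > 4 or tab[3*k + 2] != -6) -> (not (tab[j + 3] + 3*x >= 8)).
Before the if: ((2*x != -8 and tab[1] <= -4) -> (((tab[k + 3] = 3*e + 13 or 2*mem[e] != mem[x + 2] - 4) -> ((x > 4 or tab[val + 3] != -6) -> (not (tab[j + 3] + 3*x >= 8)))) and ((not (tab[k + 3] = 3*e + 13 or 2*mem[e] != mem[x + 2] - 4)) -> ((x > 4 or tab[2*k + 4] != -6) -> (not (tab[j + 3] + 3*x >= 8)))))) and ((not (2*x != -8 and tab[1] <= -4)) -> ((x > 4 or tab[3*k + 2] != -6) -> (not (tab[j + 3] + 3*x >= 8))))
Before skip: ((2*x != -8 and tab[1] <= -4) -> (((tab[k + 3] = 3*e + 13 or 2*mem[e] != mem[x + 2] - 4) -> ((x > 4 or tab[val + 3] != -6) -> (not (tab[j + 3] + 3*x >= 8)))) and ((not (tab[k + 3] = 3*e + 13 or 2*mem[e] != mem[x + 2] - 4)) -> ((x > 4 or tab[2*k + 4] != -6) -> (not (tab[j + 3] + 3*x >= 8)))))) and ((not (2*x != -8 and tab[1] <= -4)) -> ((x > 4 or tab[3*k + 2] != -6) -> (not (tab[j + 3] + 3*x >= 8))))
Before assert not (j > 2): (not (j > 2)) and ((2*x != -8 and tab[1] <= -4) -> (((tab[k + 3] = 3*e + 13 or 2*mem[e] != mem[x + 2] - 4) -> ((x > 4 or tab[val + 3] != -6) -> (not (tab[j + 3] + 3*x >= 8)))) and ((not (tab[k + 3] = 3*e + 13 or 2*mem[e] != mem[x + 2] - 4)) -> ((x > 4 or tab[2*k + 4] != -6) -> (not (tab[j + 3] + 3*x >= 8)))))) and ((not (2*x != -8 and tab[1] <= -4)) -> ((x > 4 or tab[3*k + 2] != -6) -> (not (tab[j + 3] + 3*x >= 8))))
Answer: WP = (not (j > 2)) and ((2*x != -8 and tab[1] <= -4) -> (((tab[k + 3] = 3*e + 13 or 2*mem[e] != mem[x + 2] - 4) -> ((x > 4 or tab[val + 3] != -6) -> (not (tab[j + 3] + 3*x >= 8)))) and ((not (tab[k + 3] = 3*e + 13 or 2*mem[e] != mem[x + 2] - 4)) -> ((x > 4 or tab[2*k + 4] != -6) -> (not (tab[j + 3] + 3*x >= 8)))))) and ((not (2*x != -8 and tab[1] <= -4)) -> ((x > 4 or tab[3*k + 2] != -6) -> (not (tab[j + 3] + 3*x >= 8))))


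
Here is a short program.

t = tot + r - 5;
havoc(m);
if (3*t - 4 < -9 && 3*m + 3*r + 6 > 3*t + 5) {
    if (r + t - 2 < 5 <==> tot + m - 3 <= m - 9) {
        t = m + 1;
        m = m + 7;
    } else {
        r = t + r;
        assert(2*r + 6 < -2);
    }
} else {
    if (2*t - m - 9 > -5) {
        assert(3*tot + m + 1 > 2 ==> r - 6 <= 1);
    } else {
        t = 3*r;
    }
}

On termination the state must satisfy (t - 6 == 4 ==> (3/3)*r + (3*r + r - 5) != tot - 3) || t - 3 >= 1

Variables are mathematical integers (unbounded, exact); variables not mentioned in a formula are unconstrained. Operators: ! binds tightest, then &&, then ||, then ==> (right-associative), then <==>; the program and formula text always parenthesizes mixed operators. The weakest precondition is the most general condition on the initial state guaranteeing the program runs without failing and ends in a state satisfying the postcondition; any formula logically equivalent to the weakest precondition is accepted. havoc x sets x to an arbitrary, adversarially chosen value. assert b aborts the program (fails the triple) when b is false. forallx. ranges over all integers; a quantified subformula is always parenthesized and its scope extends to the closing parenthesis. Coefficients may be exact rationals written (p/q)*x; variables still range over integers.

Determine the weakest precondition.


Working backward. After the program, the postcondition (t - 6 == 4 ==> (3/3)*r + (3*r + r - 5) != tot - 3) || t - 3 >= 1 must hold; in canonical form it is (t == 10 ==> 5*r != tot + 2) || t >= 4.
Then branch requires ((r + t < 7 <==> tot <= -6) ==> ((m == 9 ==> 5*r != tot + 2) || m >= 3)) && ((!(r + t < 7 <==> tot <= -6)) ==> (2*r + 2*t < -8 && ((t == 10 ==> 5*r + 5*t != tot + 2) || t >= 4))); else branch requires (2*t > m + 4 ==> ((m + 3*tot > 1 ==> r <= 7) && ((t == 10 ==> 5*r != tot + 2) || t >= 4))) && ((!(2*t > m + 4)) ==> ((3*r == 10 ==> 5*r != tot + 2) || 3*r >= 4)).
Before the if: ((3*t < -5 && 3*m + 3*r > 3*t - 1) ==> (((r + t < 7 <==> tot <= -6) ==> ((m == 9 ==> 5*r != tot + 2) || m >= 3)) && ((!(r + t < 7 <==> tot <= -6)) ==> (2*r + 2*t < -8 && ((t == 10 ==> 5*r + 5*t != tot + 2) || t >= 4))))) && ((!(3*t < -5 && 3*m + 3*r > 3*t - 1)) ==> ((2*t > m + 4 ==> ((m + 3*tot > 1 ==> r <= 7) && ((t == 10 ==> 5*r != tot + 2) || t >= 4))) && ((!(2*t > m + 4)) ==> ((3*r == 10 ==> 5*r != tot + 2) || 3*r >= 4))))
Before havoc m: forall m_1. (((3*t < -5 && 3*m_1 + 3*r > 3*t - 1) ==> (((r + t < 7 <==> tot <= -6) ==> ((m_1 == 9 ==> 5*r != tot + 2) || m_1 >= 3)) && ((!(r + t < 7 <==> tot <= -6)) ==> (2*r + 2*t < -8 && ((t == 10 ==> 5*r + 5*t != tot + 2) || t >= 4))))) && ((!(3*t < -5 && 3*m_1 + 3*r > 3*t - 1)) ==> ((2*t > m_1 + 4 ==> ((m_1 + 3*tot > 1 ==> r <= 7) && ((t == 10 ==> 5*r != tot + 2) || t >= 4))) && ((!(2*t > m_1 + 4)) ==> ((3*r == 10 ==> 5*r != tot + 2) || 3*r >= 4)))))
Before t := tot + r - 5: forall m_1. (((3*r + 3*tot < 10 && 3*m_1 > 3*tot - 16) ==> (((2*r + tot < 12 <==> tot <= -6) ==> ((m_1 == 9 ==> 5*r != tot + 2) || m_1 >= 3)) && ((!(2*r + tot < 12 <==> tot <= -6)) ==> (4*r + 2*tot < 2 && ((r + tot == 15 ==> 10*r + 4*tot != 27) || r + tot >= 9))))) && ((!(3*r + 3*tot < 10 && 3*m_1 > 3*tot - 16)) ==> ((2*r + 2*tot > m_1 + 14 ==> ((m_1 + 3*tot > 1 ==> r <= 7) && ((r + tot == 15 ==> 5*r != tot + 2) || r + tot >= 9))) && ((!(2*r + 2*tot > m_1 + 14)) ==> ((3*r == 10 ==> 5*r != tot + 2) || 3*r >= 4)))))
Answer: WP = forall m_1. (((3*r + 3*tot < 10 && 3*m_1 > 3*tot - 16) ==> (((2*r + tot < 12 <==> tot <= -6) ==> ((m_1 == 9 ==> 5*r != tot + 2) || m_1 >= 3)) && ((!(2*r + tot < 12 <==> tot <= -6)) ==> (4*r + 2*tot < 2 && ((r + tot == 15 ==> 10*r + 4*tot != 27) || r + tot >= 9))))) && ((!(3*r + 3*tot < 10 && 3*m_1 > 3*tot - 16)) ==> ((2*r + 2*tot > m_1 + 14 ==> ((m_1 + 3*tot > 1 ==> r <= 7) && ((r + tot == 15 ==> 5*r != tot + 2) || r + tot >= 9))) && ((!(2*r + 2*tot > m_1 + 14)) ==> ((3*r == 10 ==> 5*r != tot + 2) || 3*r >= 4)))))


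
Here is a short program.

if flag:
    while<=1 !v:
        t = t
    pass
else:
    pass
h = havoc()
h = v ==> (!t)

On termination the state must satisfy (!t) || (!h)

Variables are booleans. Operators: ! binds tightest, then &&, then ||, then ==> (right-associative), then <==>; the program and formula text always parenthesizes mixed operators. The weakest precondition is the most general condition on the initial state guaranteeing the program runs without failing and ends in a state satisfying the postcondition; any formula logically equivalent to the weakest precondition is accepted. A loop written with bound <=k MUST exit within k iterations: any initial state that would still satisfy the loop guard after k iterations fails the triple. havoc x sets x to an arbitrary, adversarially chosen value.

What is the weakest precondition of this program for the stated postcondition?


Working backward. After the program, (!t) || (!h) must hold.
Before h := v ==> (!t): (!t) || (!(v ==> (!t)))
Before havoc h: (!t) || (!(v ==> (!t)))
Then branch requires ((!v) ==> (v && ((!t) || (!(v ==> (!t)))))) && (v ==> ((!t) || (!(v ==> (!t))))); else branch requires (!t) || (!(v ==> (!t))).
Before the if: (flag ==> (((!v) ==> (v && ((!t) || (!(v ==> (!t)))))) && (v ==> ((!t) || (!(v ==> (!t))))))) && ((!flag) ==> ((!t) || (!(v ==> (!t)))))
Answer: WP = (flag ==> (((!v) ==> (v && ((!t) || (!(v ==> (!t)))))) && (v ==> ((!t) || (!(v ==> (!t))))))) && ((!flag) ==> ((!t) || (!(v ==> (!t)))))


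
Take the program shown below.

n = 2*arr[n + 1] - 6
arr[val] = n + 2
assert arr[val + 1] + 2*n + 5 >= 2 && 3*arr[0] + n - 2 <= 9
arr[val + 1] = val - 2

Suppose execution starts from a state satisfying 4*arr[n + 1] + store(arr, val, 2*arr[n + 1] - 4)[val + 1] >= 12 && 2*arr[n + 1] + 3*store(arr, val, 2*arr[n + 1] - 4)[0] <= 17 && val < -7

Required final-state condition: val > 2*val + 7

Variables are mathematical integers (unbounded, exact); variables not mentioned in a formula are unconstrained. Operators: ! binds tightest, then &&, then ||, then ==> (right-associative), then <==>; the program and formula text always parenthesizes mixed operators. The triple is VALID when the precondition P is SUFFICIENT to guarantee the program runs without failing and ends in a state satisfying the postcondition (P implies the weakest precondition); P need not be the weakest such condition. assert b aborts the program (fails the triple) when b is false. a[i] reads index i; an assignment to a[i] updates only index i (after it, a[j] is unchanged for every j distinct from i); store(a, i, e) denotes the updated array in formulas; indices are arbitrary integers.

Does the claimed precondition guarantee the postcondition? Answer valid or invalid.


Working backward. After the program, the postcondition val > 2*val + 7 must hold; in canonical form it is val < -7.
Before arr[val + 1] := val - 2: val < -7
Before assert arr[val + 1] + 2*n + 5 >= 2 && 3*arr[0] + n - 2 <= 9: arr[val + 1] + 2*n >= -3 && 3*arr[0] + n <= 11 && val < -7
Before arr[val] := n + 2: store(arr, val, n + 2)[val + 1] + 2*n >= -3 && 3*store(arr, val, n + 2)[0] + n <= 11 && val < -7
Before n := 2*arr[n + 1] - 6: 4*arr[n + 1] + store(arr, val, 2*arr[n + 1] - 4)[val + 1] >= 9 && 2*arr[n + 1] + 3*store(arr, val, 2*arr[n + 1] - 4)[0] <= 17 && val < -7
The weakest precondition is 4*arr[n + 1] + store(arr, val, 2*arr[n + 1] - 4)[val + 1] >= 9 && 2*arr[n + 1] + 3*store(arr, val, 2*arr[n + 1] - 4)[0] <= 17 && val < -7.
Check whether 4*arr[n + 1] + store(arr, val, 2*arr[n + 1] - 4)[val + 1] >= 12 && 2*arr[n + 1] + 3*store(arr, val, 2*arr[n + 1] - 4)[0] <= 17 && val < -7 implies it.
Every state satisfying the precondition satisfies the weakest precondition: the implication holds.
Answer: valid


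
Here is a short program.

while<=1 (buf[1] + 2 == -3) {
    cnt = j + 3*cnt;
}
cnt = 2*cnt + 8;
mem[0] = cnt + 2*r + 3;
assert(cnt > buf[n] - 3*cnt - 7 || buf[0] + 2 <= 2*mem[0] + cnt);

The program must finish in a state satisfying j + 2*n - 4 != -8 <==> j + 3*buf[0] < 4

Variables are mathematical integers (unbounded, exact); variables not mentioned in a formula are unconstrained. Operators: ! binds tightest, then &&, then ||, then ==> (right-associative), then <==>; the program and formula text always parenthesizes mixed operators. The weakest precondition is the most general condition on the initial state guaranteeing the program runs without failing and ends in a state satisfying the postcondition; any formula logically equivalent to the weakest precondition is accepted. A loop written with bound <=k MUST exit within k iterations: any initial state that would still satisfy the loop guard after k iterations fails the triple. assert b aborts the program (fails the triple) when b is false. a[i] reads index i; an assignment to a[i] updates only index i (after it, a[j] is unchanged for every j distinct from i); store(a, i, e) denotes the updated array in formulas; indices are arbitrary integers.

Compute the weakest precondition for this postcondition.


Working backward. After the program, the postcondition j + 2*n - 4 != -8 <==> j + 3*buf[0] < 4 must hold; in canonical form it is j + 2*n != -4 <==> 3*buf[0] + j < 4.
Before assert cnt > buf[n] - 3*cnt - 7 || buf[0] + 2 <= 2*mem[0] + cnt: (4*cnt > buf[n] - 7 || buf[0] <= 2*mem[0] + cnt - 2) && (j + 2*n != -4 <==> 3*buf[0] + j < 4)
Before mem[0] := cnt + 2*r + 3: (4*cnt > buf[n] - 7 || buf[0] <= 3*cnt + 4*r + 4) && (j + 2*n != -4 <==> 3*buf[0] + j < 4)
Before cnt := 2*cnt + 8: (8*cnt > buf[n] - 39 || buf[0] <= 6*cnt + 4*r + 28) && (j + 2*n != -4 <==> 3*buf[0] + j < 4)
Before the loop (bound <=1), unroll the exhaustion recursion (WP_0 = exit-now case; WP_j = one more guarded iteration, up to j = 1):
  WP_0: (!(buf[1] == -5)) && (8*cnt > buf[n] - 39 || buf[0] <= 6*cnt + 4*r + 28) && (j + 2*n != -4 <==> 3*buf[0] + j < 4)
  WP_1: (buf[1] == -5 ==> ((!(buf[1] == -5)) && (24*cnt + 8*j > buf[n] - 39 || buf[0] <= 18*cnt + 6*j + 4*r + 28) && (j + 2*n != -4 <==> 3*buf[0] + j < 4))) && ((!(buf[1] == -5)) ==> ((8*cnt > buf[n] - 39 || buf[0] <= 6*cnt + 4*r + 28) && (j + 2*n != -4 <==> 3*buf[0] + j < 4)))
So before the loop: (buf[1] == -5 ==> ((!(buf[1] == -5)) && (24*cnt + 8*j > buf[n] - 39 || buf[0] <= 18*cnt + 6*j + 4*r + 28) && (j + 2*n != -4 <==> 3*buf[0] + j < 4))) && ((!(buf[1] == -5)) ==> ((8*cnt > buf[n] - 39 || buf[0] <= 6*cnt + 4*r + 28) && (j + 2*n != -4 <==> 3*buf[0] + j < 4)))
Answer: WP = (buf[1] == -5 ==> ((!(buf[1] == -5)) && (24*cnt + 8*j > buf[n] - 39 || buf[0] <= 18*cnt + 6*j + 4*r + 28) && (j + 2*n != -4 <==> 3*buf[0] + j < 4))) && ((!(buf[1] == -5)) ==> ((8*cnt > buf[n] - 39 || buf[0] <= 6*cnt + 4*r + 28) && (j + 2*n != -4 <==> 3*buf[0] + j < 4)))


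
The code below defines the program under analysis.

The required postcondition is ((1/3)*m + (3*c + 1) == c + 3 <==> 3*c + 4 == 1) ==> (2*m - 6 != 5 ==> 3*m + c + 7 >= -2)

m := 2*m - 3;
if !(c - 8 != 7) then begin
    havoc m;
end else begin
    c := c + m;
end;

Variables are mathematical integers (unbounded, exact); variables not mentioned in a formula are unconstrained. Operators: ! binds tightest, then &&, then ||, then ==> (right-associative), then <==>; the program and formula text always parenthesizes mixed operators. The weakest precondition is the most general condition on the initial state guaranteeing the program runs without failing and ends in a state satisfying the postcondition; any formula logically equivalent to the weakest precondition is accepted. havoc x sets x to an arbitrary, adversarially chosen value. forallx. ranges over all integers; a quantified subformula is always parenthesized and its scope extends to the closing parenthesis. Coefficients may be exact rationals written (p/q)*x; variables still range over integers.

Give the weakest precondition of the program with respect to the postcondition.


Working backward. After the program, the postcondition ((1/3)*m + (3*c + 1) == c + 3 <==> 3*c + 4 == 1) ==> (2*m - 6 != 5 ==> 3*m + c + 7 >= -2) must hold; in canonical form it is (2*c + (1/3)*m == 2 <==> 3*c == -3) ==> (2*m != 11 ==> c + 3*m >= -9).
Then branch requires forall m_1. ((2*c + (1/3)*m_1 == 2 <==> 3*c == -3) ==> (2*m_1 != 11 ==> c + 3*m_1 >= -9)); else branch requires (2*c + (7/3)*m == 2 <==> 3*c + 3*m == -3) ==> (2*m != 11 ==> c + 4*m >= -9).
Before the if: ((!(c != 15)) ==> (forall m_1. ((2*c + (1/3)*m_1 == 2 <==> 3*c == -3) ==> (2*m_1 != 11 ==> c + 3*m_1 >= -9)))) && (c != 15 ==> ((2*c + (7/3)*m == 2 <==> 3*c + 3*m == -3) ==> (2*m != 11 ==> c + 4*m >= -9)))
Before m := 2*m - 3: ((!(c != 15)) ==> (forall m_1. ((2*c + (1/3)*m_1 == 2 <==> 3*c == -3) ==> (2*m_1 != 11 ==> c + 3*m_1 >= -9)))) && (c != 15 ==> ((2*c + (14/3)*m == 9 <==> 3*c + 6*m == 6) ==> (4*m != 17 ==> c + 8*m >= 3)))
Answer: WP = ((!(c != 15)) ==> (forall m_1. ((2*c + (1/3)*m_1 == 2 <==> 3*c == -3) ==> (2*m_1 != 11 ==> c + 3*m_1 >= -9)))) && (c != 15 ==> ((2*c + (14/3)*m == 9 <==> 3*c + 6*m == 6) ==> (4*m != 17 ==> c + 8*m >= 3)))


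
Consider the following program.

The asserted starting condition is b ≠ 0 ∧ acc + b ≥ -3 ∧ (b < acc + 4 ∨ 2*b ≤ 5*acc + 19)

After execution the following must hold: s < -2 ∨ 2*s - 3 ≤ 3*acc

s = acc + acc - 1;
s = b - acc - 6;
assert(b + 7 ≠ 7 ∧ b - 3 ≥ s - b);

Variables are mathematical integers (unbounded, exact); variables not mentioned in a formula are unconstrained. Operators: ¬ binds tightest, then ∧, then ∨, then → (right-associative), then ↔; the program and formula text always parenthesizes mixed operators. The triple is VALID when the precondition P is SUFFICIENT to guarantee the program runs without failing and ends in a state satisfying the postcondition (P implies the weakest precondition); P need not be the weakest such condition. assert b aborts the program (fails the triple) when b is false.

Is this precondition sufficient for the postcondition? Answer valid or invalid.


Working backward. After the program, the postcondition s < -2 ∨ 2*s - 3 ≤ 3*acc must hold; in canonical form it is s < -2 ∨ 2*s ≤ 3*acc + 3.
Before assert b + 7 ≠ 7 ∧ b - 3 ≥ s - b: b ≠ 0 ∧ 2*b ≥ s + 3 ∧ (s < -2 ∨ 2*s ≤ 3*acc + 3)
Before s := b - acc - 6: b ≠ 0 ∧ acc + b ≥ -3 ∧ (b < acc + 4 ∨ 2*b ≤ 5*acc + 15)
Before s := acc + acc - 1: b ≠ 0 ∧ acc + b ≥ -3 ∧ (b < acc + 4 ∨ 2*b ≤ 5*acc + 15)
The weakest precondition is b ≠ 0 ∧ acc + b ≥ -3 ∧ (b < acc + 4 ∨ 2*b ≤ 5*acc + 15).
Check whether b ≠ 0 ∧ acc + b ≥ -3 ∧ (b < acc + 4 ∨ 2*b ≤ 5*acc + 19) implies it.
Countermodel: at the initial state acc = -3, b = 1, the precondition holds but the weakest precondition fails.
Answer: invalid


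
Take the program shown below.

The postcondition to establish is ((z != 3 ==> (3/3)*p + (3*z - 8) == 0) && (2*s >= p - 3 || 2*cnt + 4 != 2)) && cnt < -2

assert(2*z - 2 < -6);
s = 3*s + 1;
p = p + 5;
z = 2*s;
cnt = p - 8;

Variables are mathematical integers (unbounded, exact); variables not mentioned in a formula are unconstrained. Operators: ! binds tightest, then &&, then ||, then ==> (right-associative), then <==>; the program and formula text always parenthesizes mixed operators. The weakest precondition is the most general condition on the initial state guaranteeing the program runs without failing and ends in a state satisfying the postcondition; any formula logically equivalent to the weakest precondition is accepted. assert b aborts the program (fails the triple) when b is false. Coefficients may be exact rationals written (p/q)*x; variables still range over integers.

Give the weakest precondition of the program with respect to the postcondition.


Working backward. After the program, the postcondition ((z != 3 ==> (3/3)*p + (3*z - 8) == 0) && (2*s >= p - 3 || 2*cnt + 4 != 2)) && cnt < -2 must hold; in canonical form it is (z != 3 ==> p + 3*z == 8) && (2*s >= p - 3 || 2*cnt != -2) && cnt < -2.
Before cnt := p - 8: (z != 3 ==> p + 3*z == 8) && (2*s >= p - 3 || 2*p != 14) && p < 6
Before z := 2*s: (2*s != 3 ==> p + 6*s == 8) && (2*s >= p - 3 || 2*p != 14) && p < 6
Before p := p + 5: (2*s != 3 ==> p + 6*s == 3) && (2*s >= p + 2 || 2*p != 4) && p < 1
Before s := 3*s + 1: (6*s != 1 ==> p + 18*s == -3) && (6*s >= p || 2*p != 4) && p < 1
Before assert 2*z - 2 < -6: 2*z < -4 && (6*s != 1 ==> p + 18*s == -3) && (6*s >= p || 2*p != 4) && p < 1
Answer: WP = 2*z < -4 && (6*s != 1 ==> p + 18*s == -3) && (6*s >= p || 2*p != 4) && p < 1
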